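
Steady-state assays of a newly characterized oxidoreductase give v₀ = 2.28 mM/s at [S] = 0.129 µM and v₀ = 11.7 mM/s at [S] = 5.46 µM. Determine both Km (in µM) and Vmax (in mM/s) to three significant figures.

In reciprocal form, 1/v = (Km/Vmax)·(1/[S]) + 1/Vmax. The two points give (1/[S], 1/v) = (7.752, 0.4386) and (0.1832, 0.08547).
Slope = (0.4386 − 0.08547)/(7.752 − 0.1832) = 0.04666; intercept = 0.4386 − 0.04666×7.752 = 0.07693.
Vmax = 1/intercept = 13.0 mM/s; Km = slope × Vmax = 0.04666 × 13.0 = 0.607 µM.

Km = 0.607 µM; Vmax = 13.0 mM/s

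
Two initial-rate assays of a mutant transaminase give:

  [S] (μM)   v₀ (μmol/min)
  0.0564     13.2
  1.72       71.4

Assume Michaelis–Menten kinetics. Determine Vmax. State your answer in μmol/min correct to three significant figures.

83.9 μmol/min

From v = Vmax[S]/(Km+[S]), each point gives Vmax = v(Km+[S])/[S].
Equating: 13.2(Km+0.0564)/0.0564 = 71.4(Km+1.72)/1.72.
234.0·Km + 13.2 = 41.51·Km + 71.4, so (234.0 − 41.51)·Km = 71.4 − 13.2.
Km = 58.20/192.5 = 0.302 μM; then Vmax = 13.2(0.302+0.0564)/0.0564 = 83.9 μmol/min.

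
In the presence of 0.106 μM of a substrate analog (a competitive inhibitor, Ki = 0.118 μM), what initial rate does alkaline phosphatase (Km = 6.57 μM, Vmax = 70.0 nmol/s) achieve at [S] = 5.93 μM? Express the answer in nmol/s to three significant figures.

α = 1 + [I]/Ki = 1 + 0.106/0.118 = 1.898.
For a competitive inhibitor, Vmax is unchanged and the apparent Km becomes α·Km: Km,app = 12.5 μM, Vmax,app = 70.0 nmol/s.
v = Vmax,app·[S]/(Km,app + [S]) = 70.0 × 5.93/(12.5 + 5.93) = 22.6 nmol/s.

22.6 nmol/s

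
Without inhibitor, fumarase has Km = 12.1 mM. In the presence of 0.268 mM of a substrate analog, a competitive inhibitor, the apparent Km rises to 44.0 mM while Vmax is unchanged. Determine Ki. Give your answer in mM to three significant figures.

Competitive: Km,app = α·Km with α = 1 + [I]/Ki.
α = Km,app/Km = 44.0/12.1 = 3.636.
Since α = 1 + [I]/Ki, [I]/Ki = 3.636 − 1 = 2.636 and Ki = 0.268/2.636 = 0.102 mM.

0.102 mM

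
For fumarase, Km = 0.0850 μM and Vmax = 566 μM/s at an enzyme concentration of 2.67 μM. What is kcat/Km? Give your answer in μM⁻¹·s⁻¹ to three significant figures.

kcat = Vmax/[E]total = 566/2.67 = 212 s⁻¹.
kcat/Km = 212/0.0850 = 2490 μM⁻¹·s⁻¹.

2490 μM⁻¹·s⁻¹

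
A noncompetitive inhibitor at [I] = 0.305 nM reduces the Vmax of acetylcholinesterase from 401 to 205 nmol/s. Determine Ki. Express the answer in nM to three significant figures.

Noncompetitive: Vmax,app = Vmax/α with α = 1 + [I]/Ki.
α = Vmax/Vmax,app = 401/205 = 1.956.
Ki = [I]/(α − 1) = 0.305/0.9561 = 0.319 nM.

0.319 nM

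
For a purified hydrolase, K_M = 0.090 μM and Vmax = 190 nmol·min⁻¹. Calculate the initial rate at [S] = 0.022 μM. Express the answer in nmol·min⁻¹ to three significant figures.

37.3 nmol·min⁻¹

[S]/(Km+[S]) = 0.022/0.1120 = 0.1964, the fractional saturation.
v = 0.1964 × Vmax = 0.1964 × 190 = 37.3 nmol·min⁻¹.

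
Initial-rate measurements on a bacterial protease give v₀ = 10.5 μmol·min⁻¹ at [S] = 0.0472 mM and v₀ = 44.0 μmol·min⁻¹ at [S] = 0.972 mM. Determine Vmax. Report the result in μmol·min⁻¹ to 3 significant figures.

52.6 μmol·min⁻¹

From v = Vmax[S]/(Km+[S]), each point gives Vmax = v(Km+[S])/[S].
Equating: 10.5(Km+0.0472)/0.0472 = 44.0(Km+0.972)/0.972.
222.5·Km + 10.5 = 45.27·Km + 44.0, so (222.5 − 45.27)·Km = 44.0 − 10.5.
Km = 33.50/177.2 = 0.189 mM; then Vmax = 10.5(0.189+0.0472)/0.0472 = 52.6 μmol·min⁻¹.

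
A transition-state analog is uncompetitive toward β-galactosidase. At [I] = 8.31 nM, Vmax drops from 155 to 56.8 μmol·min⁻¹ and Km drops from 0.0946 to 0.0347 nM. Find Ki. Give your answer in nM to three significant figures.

4.81 nM

Uncompetitive: Vmax,app = Vmax/α (and Km,app = Km/α) with α = 1 + [I]/Ki.
α = Vmax/Vmax,app = 155/56.8 = 2.729.
Ki = [I]/(α − 1) = 8.31/1.729 = 4.81 nM.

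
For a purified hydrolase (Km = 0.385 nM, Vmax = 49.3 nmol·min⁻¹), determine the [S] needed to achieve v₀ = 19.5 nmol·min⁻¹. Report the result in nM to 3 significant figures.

Rearranging v = Vmax[S]/(Km+[S]) gives [S] = Km·v/(Vmax − v).
[S] = 0.385 × 19.5 / (49.3 − 19.5) = 7.508/29.80 = 0.252 nM.

0.252 nM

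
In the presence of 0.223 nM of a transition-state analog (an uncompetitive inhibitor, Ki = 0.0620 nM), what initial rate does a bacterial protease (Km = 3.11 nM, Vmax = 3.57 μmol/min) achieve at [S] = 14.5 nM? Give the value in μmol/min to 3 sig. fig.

0.742 μmol/min

With α = 1 + [I]/Ki = 1 + 0.223/0.0620 = 4.597, the uncompetitive rate law is v = (Vmax/α)·[S] / (Km/α + [S]).
v = (3.57/4.597)×14.5 / (3.11/4.597 + 14.5) = 11.26/15.18 = 0.742 μmol/min.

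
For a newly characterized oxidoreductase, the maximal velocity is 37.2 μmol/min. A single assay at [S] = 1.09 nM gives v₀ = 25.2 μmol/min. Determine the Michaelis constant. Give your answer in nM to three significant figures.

From v = Vmax[S]/(Km+[S]), Km = [S](Vmax − v)/v.
Km = 1.09 × (37.2 − 25.2) / 25.2 = 13.08/25.2 = 0.519 nM.

0.519 nM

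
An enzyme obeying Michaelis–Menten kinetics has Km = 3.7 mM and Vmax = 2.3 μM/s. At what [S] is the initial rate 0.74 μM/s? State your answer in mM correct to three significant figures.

1.76 mM

Rearranging v = Vmax[S]/(Km+[S]) gives [S] = Km·v/(Vmax − v).
[S] = 3.7 × 0.74 / (2.3 − 0.74) = 2.738/1.560 = 1.76 mM.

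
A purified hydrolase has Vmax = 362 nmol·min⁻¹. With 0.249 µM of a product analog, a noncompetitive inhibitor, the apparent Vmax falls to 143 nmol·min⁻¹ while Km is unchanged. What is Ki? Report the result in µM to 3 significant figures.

0.163 µM

Noncompetitive: Vmax,app = Vmax/α with α = 1 + [I]/Ki.
α = Vmax/Vmax,app = 362/143 = 2.531.
Since α = 1 + [I]/Ki, [I]/Ki = 2.531 − 1 = 1.531 and Ki = 0.249/1.531 = 0.163 µM.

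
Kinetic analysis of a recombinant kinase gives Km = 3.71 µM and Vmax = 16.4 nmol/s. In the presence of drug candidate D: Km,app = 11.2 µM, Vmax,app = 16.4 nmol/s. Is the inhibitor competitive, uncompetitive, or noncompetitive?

competitive

Km increases (3.71 → 11.2 µM) while Vmax is unchanged — the hallmark of competitive inhibition.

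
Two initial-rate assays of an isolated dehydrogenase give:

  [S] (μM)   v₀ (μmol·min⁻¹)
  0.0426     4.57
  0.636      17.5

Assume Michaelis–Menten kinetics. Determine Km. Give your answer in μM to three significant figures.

0.162 μM

From v = Vmax[S]/(Km+[S]), each point gives Vmax = v(Km+[S])/[S].
Equating: 4.57(Km+0.0426)/0.0426 = 17.5(Km+0.636)/0.636.
107.3·Km + 4.57 = 27.52·Km + 17.5, so (107.3 − 27.52)·Km = 17.5 − 4.57.
Km = 12.93/79.76 = 0.162 μM; then Vmax = 4.57(0.162+0.0426)/0.0426 = 22.0 μmol·min⁻¹.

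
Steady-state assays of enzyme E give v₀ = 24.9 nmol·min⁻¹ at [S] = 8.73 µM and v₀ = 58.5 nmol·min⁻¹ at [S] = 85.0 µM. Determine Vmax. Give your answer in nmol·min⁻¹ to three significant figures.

69.2 nmol·min⁻¹

In reciprocal form, 1/v = (Km/Vmax)·(1/[S]) + 1/Vmax. The two points give (1/[S], 1/v) = (0.1145, 0.04016) and (0.01176, 0.01709).
Slope = (0.04016 − 0.01709)/(0.1145 − 0.01176) = 0.2244; intercept = 0.04016 − 0.2244×0.1145 = 0.01445.
Vmax = 1/intercept = 69.2 nmol·min⁻¹; Km = slope × Vmax = 0.2244 × 69.2 = 15.5 µM.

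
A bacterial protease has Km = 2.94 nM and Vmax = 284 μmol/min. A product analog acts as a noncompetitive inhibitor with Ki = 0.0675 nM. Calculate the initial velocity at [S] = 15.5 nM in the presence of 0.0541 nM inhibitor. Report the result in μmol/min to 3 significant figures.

α = 1 + [I]/Ki = 1 + 0.0541/0.0675 = 1.801.
For a noncompetitive inhibitor, Vmax is reduced to Vmax/α while Km is unchanged: Km,app = 2.94 nM, Vmax,app = 158 μmol/min.
v = Vmax,app·[S]/(Km,app + [S]) = 158 × 15.5/(2.94 + 15.5) = 133 μmol/min.

133 μmol/min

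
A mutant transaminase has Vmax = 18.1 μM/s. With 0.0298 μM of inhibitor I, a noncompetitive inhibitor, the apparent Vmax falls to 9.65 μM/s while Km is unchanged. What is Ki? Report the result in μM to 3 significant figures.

Noncompetitive: Vmax,app = Vmax/α with α = 1 + [I]/Ki.
α = Vmax/Vmax,app = 18.1/9.65 = 1.876.
Ki = [I]/(α − 1) = 0.0298/0.8756 = 0.0340 μM.

0.0340 μM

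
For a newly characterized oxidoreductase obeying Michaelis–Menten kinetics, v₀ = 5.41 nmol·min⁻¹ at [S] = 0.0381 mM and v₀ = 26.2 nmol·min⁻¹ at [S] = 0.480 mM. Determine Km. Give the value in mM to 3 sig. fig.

In reciprocal form, 1/v = (Km/Vmax)·(1/[S]) + 1/Vmax. The two points give (1/[S], 1/v) = (26.25, 0.1848) and (2.083, 0.03817).
Slope = (0.1848 − 0.03817)/(26.25 − 2.083) = 0.006070; intercept = 0.1848 − 0.006070×26.25 = 0.02552.
Vmax = 1/intercept = 39.2 nmol·min⁻¹; Km = slope × Vmax = 0.006070 × 39.2 = 0.238 mM.

0.238 mM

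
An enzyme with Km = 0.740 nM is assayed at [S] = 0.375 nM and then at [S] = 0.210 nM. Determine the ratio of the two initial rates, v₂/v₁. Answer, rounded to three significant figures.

Since Vmax cancels, v₂/v₁ = [S]₂(Km+[S]₁) / [S]₁(Km+[S]₂).
= 0.210×(0.740+0.375) / (0.375×(0.740+0.210)) = 0.2342/0.3562 = 0.657.

0.657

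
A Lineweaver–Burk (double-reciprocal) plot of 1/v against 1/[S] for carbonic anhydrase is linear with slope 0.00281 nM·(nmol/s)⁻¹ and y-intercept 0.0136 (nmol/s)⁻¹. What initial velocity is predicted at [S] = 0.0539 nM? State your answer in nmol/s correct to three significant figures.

The y-intercept is 1/Vmax, so Vmax = 1/0.0136 = 73.5 nmol/s.
The slope is Km/Vmax, so Km = 0.00281 × 73.5 = 0.207 nM.
Then v = 73.5 × 0.0539/(0.207 + 0.0539) = 15.2 nmol/s.

15.2 nmol/s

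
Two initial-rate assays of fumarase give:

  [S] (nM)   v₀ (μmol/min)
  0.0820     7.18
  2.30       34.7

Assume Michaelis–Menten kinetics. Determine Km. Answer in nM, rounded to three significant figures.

0.380 nM

From v = Vmax[S]/(Km+[S]), each point gives Vmax = v(Km+[S])/[S].
Equating: 7.18(Km+0.0820)/0.0820 = 34.7(Km+2.30)/2.30.
87.56·Km + 7.18 = 15.09·Km + 34.7, so (87.56 − 15.09)·Km = 34.7 − 7.18.
Km = 27.52/72.47 = 0.380 nM; then Vmax = 7.18(0.380+0.0820)/0.0820 = 40.4 μmol/min.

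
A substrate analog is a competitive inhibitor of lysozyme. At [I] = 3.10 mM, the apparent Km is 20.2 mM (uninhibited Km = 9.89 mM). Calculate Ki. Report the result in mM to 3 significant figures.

Competitive: Km,app = α·Km with α = 1 + [I]/Ki.
α = Km,app/Km = 20.2/9.89 = 2.042.
Ki = [I]/(α − 1) = 3.10/1.042 = 2.97 mM.

2.97 mM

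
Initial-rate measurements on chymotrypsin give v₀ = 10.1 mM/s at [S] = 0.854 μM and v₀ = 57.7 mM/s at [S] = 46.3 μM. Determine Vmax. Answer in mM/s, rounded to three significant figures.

From v = Vmax[S]/(Km+[S]), each point gives Vmax = v(Km+[S])/[S].
Equating: 10.1(Km+0.854)/0.854 = 57.7(Km+46.3)/46.3.
11.83·Km + 10.1 = 1.246·Km + 57.7, so (11.83 − 1.246)·Km = 57.7 − 10.1.
Km = 47.60/10.58 = 4.50 μM; then Vmax = 10.1(4.50+0.854)/0.854 = 63.3 mM/s.

63.3 mM/s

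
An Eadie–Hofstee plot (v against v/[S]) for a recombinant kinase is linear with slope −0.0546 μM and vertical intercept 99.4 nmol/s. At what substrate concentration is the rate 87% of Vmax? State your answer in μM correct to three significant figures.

The Eadie–Hofstee slope gives Km = 0.0546 μM (slope = −Km).
v/Vmax = [S]/(Km+[S]) = 0.87 ⇒ [S] = Km·0.87/(1−0.87) = 0.0546 × 6.692 = 0.365 μM.

0.365 μM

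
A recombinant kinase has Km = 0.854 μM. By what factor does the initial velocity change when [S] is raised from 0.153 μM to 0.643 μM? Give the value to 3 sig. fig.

The fractional saturations are [S]/(Km+[S]) = 0.153/1.007 = 0.1519 and 0.643/1.497 = 0.4295.
v₂/v₁ is just their ratio: 0.4295/0.1519 = 2.83.

2.83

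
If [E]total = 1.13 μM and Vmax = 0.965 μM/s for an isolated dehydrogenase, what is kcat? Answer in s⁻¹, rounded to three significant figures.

0.854 s⁻¹

kcat = Vmax/[E]total = 0.965 μM/s / 1.13 μM = 0.854 s⁻¹.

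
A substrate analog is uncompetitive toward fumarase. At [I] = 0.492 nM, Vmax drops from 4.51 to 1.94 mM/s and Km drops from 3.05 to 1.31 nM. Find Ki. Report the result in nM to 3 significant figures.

Uncompetitive: Vmax,app = Vmax/α (and Km,app = Km/α) with α = 1 + [I]/Ki.
α = Vmax/Vmax,app = 4.51/1.94 = 2.325.
Since α = 1 + [I]/Ki, [I]/Ki = 2.325 − 1 = 1.325 and Ki = 0.492/1.325 = 0.371 nM.

0.371 nM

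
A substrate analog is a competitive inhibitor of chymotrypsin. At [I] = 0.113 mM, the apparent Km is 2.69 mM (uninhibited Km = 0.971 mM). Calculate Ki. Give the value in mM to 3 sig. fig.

Competitive: Km,app = α·Km with α = 1 + [I]/Ki.
α = Km,app/Km = 2.69/0.971 = 2.770.
Since α = 1 + [I]/Ki, [I]/Ki = 2.770 − 1 = 1.770 and Ki = 0.113/1.770 = 0.0638 mM.

0.0638 mM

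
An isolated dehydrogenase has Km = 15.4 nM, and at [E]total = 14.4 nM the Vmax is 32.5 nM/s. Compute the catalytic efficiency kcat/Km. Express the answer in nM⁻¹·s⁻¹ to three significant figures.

kcat = Vmax/[E]total = 32.5/14.4 = 2.26 s⁻¹.
kcat/Km = 2.26/15.4 = 0.147 nM⁻¹·s⁻¹.

0.147 nM⁻¹·s⁻¹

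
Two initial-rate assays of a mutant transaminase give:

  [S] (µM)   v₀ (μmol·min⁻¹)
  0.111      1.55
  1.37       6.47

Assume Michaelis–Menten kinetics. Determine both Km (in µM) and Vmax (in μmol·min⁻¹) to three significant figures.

Km = 0.532 µM; Vmax = 8.98 μmol·min⁻¹

From v = Vmax[S]/(Km+[S]), each point gives Vmax = v(Km+[S])/[S].
Equating: 1.55(Km+0.111)/0.111 = 6.47(Km+1.37)/1.37.
13.96·Km + 1.55 = 4.723·Km + 6.47, so (13.96 − 4.723)·Km = 6.47 − 1.55.
Km = 4.920/9.241 = 0.532 µM; then Vmax = 1.55(0.532+0.111)/0.111 = 8.98 μmol·min⁻¹.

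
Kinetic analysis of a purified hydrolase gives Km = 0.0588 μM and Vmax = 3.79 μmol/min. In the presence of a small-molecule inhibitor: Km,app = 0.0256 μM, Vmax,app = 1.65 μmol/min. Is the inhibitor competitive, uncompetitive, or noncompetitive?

uncompetitive

Both Km and Vmax decrease by the same factor (~2.30-fold) — characteristic of uncompetitive inhibition.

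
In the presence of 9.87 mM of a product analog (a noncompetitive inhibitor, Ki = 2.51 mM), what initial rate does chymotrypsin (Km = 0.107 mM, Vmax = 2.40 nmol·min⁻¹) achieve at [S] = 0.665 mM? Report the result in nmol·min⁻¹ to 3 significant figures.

0.419 nmol·min⁻¹

α = 1 + [I]/Ki = 1 + 9.87/2.51 = 4.932.
For a noncompetitive inhibitor, Vmax is reduced to Vmax/α while Km is unchanged: Km,app = 0.107 mM, Vmax,app = 0.487 nmol·min⁻¹.
v = Vmax,app·[S]/(Km,app + [S]) = 0.487 × 0.665/(0.107 + 0.665) = 0.419 nmol·min⁻¹.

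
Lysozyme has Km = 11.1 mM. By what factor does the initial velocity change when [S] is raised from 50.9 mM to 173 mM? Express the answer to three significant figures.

Since Vmax cancels, v₂/v₁ = [S]₂(Km+[S]₁) / [S]₁(Km+[S]₂).
= 173×(11.1+50.9) / (50.9×(11.1+173)) = 10730/9371 = 1.14.

1.14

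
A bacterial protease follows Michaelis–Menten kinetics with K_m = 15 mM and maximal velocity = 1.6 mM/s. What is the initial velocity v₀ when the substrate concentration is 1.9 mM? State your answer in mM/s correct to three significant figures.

0.180 mM/s

v = Vmax·[S]/(Km + [S]) = 1.6 × 1.9 / (15 + 1.9)
  = 3.040 / 16.90 = 0.180 mM/s.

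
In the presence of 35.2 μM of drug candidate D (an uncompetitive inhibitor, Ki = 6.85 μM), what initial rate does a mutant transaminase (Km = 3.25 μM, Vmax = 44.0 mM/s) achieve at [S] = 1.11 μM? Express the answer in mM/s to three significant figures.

4.85 mM/s

α = 1 + [I]/Ki = 1 + 35.2/6.85 = 6.139.
For an uncompetitive inhibitor, both parameters are divided by α, giving Vmax/α and Km/α: Km,app = 0.529 μM, Vmax,app = 7.17 mM/s.
v = Vmax,app·[S]/(Km,app + [S]) = 7.17 × 1.11/(0.529 + 1.11) = 4.85 mM/s.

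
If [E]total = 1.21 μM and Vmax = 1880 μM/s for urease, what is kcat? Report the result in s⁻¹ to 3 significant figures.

kcat = Vmax/[E]total = 1880 μM/s / 1.21 μM = 1550 s⁻¹.

1550 s⁻¹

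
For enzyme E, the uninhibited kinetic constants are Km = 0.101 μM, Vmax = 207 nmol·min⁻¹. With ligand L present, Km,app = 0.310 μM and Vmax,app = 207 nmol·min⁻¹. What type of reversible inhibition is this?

competitive

Km increases (0.101 → 0.310 μM) while Vmax is unchanged — the hallmark of competitive inhibition.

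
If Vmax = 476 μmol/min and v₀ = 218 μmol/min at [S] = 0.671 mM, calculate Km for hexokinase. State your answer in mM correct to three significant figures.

0.794 mM

From v = Vmax[S]/(Km+[S]), Km = [S](Vmax − v)/v.
Km = 0.671 × (476 − 218) / 218 = 173.1/218 = 0.794 mM.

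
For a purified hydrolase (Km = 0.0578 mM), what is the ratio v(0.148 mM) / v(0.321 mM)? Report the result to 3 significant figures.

The fractional saturations are [S]/(Km+[S]) = 0.321/0.3788 = 0.8474 and 0.148/0.2058 = 0.7191.
v₂/v₁ is just their ratio: 0.7191/0.8474 = 0.849.

0.849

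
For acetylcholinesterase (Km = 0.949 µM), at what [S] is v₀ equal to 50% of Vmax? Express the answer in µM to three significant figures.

v/Vmax = [S]/(Km+[S]) = 0.5, so [S] = Km·0.5/(1 − 0.5) = 0.949 × 1.000.
[S] = 0.949 µM.

0.949 µM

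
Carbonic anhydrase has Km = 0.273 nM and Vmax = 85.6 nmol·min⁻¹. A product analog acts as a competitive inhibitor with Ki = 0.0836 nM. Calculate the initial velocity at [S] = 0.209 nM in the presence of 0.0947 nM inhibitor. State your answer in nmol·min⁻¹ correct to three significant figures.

α = 1 + [I]/Ki = 1 + 0.0947/0.0836 = 2.133.
For a competitive inhibitor, Vmax is unchanged and the apparent Km becomes α·Km: Km,app = 0.582 nM, Vmax,app = 85.6 nmol·min⁻¹.
v = Vmax,app·[S]/(Km,app + [S]) = 85.6 × 0.209/(0.582 + 0.209) = 22.6 nmol·min⁻¹.

22.6 nmol·min⁻¹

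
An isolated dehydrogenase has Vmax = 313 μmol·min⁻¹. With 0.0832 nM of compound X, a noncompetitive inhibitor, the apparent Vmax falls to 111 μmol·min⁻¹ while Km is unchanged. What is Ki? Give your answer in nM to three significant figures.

0.0457 nM

Noncompetitive: Vmax,app = Vmax/α with α = 1 + [I]/Ki.
α = Vmax/Vmax,app = 313/111 = 2.820.
Ki = [I]/(α − 1) = 0.0832/1.820 = 0.0457 nM.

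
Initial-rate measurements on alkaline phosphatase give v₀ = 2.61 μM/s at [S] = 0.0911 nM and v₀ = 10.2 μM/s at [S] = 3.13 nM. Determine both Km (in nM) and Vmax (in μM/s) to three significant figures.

Km = 0.299 nM; Vmax = 11.2 μM/s

In reciprocal form, 1/v = (Km/Vmax)·(1/[S]) + 1/Vmax. The two points give (1/[S], 1/v) = (10.98, 0.3831) and (0.3195, 0.09804).
Slope = (0.3831 − 0.09804)/(10.98 − 0.3195) = 0.02675; intercept = 0.3831 − 0.02675×10.98 = 0.08949.
Vmax = 1/intercept = 11.2 μM/s; Km = slope × Vmax = 0.02675 × 11.2 = 0.299 nM.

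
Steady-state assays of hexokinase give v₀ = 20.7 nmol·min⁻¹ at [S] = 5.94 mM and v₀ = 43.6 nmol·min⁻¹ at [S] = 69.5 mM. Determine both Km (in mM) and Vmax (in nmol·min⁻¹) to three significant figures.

Km = 8.01 mM; Vmax = 48.6 nmol·min⁻¹

In reciprocal form, 1/v = (Km/Vmax)·(1/[S]) + 1/Vmax. The two points give (1/[S], 1/v) = (0.1684, 0.04831) and (0.01439, 0.02294).
Slope = (0.04831 − 0.02294)/(0.1684 − 0.01439) = 0.1648; intercept = 0.04831 − 0.1648×0.1684 = 0.02056.
Vmax = 1/intercept = 48.6 nmol·min⁻¹; Km = slope × Vmax = 0.1648 × 48.6 = 8.01 mM.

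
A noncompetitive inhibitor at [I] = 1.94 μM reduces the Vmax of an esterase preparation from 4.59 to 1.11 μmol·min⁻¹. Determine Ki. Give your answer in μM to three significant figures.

0.619 μM

Noncompetitive: Vmax,app = Vmax/α with α = 1 + [I]/Ki.
α = Vmax/Vmax,app = 4.59/1.11 = 4.135.
Since α = 1 + [I]/Ki, [I]/Ki = 4.135 − 1 = 3.135 and Ki = 1.94/3.135 = 0.619 μM.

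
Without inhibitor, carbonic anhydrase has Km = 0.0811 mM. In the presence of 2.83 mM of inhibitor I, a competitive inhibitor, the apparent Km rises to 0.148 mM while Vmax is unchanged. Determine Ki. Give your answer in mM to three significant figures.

Competitive: Km,app = α·Km with α = 1 + [I]/Ki.
α = Km,app/Km = 0.148/0.0811 = 1.825.
Ki = [I]/(α − 1) = 2.83/0.8249 = 3.43 mM.

3.43 mM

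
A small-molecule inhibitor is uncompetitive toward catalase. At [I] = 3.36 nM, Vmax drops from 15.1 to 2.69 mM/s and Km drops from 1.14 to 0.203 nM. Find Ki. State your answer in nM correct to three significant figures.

0.728 nM

Uncompetitive: Vmax,app = Vmax/α (and Km,app = Km/α) with α = 1 + [I]/Ki.
α = Vmax/Vmax,app = 15.1/2.69 = 5.613.
Since α = 1 + [I]/Ki, [I]/Ki = 5.613 − 1 = 4.613 and Ki = 3.36/4.613 = 0.728 nM.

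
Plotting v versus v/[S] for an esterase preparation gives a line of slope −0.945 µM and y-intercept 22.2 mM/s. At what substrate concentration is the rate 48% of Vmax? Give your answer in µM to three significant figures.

0.872 µM

The Eadie–Hofstee slope gives Km = 0.945 µM (slope = −Km).
v/Vmax = [S]/(Km+[S]) = 0.48 ⇒ [S] = Km·0.48/(1−0.48) = 0.945 × 0.9231 = 0.872 µM.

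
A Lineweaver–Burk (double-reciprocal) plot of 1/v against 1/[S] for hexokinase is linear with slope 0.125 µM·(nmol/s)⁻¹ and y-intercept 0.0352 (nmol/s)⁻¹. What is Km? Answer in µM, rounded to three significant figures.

3.55 µM

y-intercept = 1/Vmax ⇒ Vmax = 28.4 nmol/s; slope = Km/Vmax ⇒ Km = slope × Vmax.
Km = 0.125 × 28.4 = 3.55 µM.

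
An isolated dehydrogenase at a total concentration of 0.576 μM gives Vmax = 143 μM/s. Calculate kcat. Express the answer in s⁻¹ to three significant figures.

248 s⁻¹

kcat = Vmax/[E]total = 143 μM/s / 0.576 μM = 248 s⁻¹.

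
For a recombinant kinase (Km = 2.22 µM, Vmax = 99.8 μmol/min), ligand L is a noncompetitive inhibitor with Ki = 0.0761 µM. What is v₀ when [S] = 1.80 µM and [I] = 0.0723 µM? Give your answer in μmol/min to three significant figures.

22.9 μmol/min

α = 1 + [I]/Ki = 1 + 0.0723/0.0761 = 1.950.
For a noncompetitive inhibitor, Vmax is reduced to Vmax/α while Km is unchanged: Km,app = 2.22 µM, Vmax,app = 51.2 μmol/min.
v = Vmax,app·[S]/(Km,app + [S]) = 51.2 × 1.80/(2.22 + 1.80) = 22.9 μmol/min.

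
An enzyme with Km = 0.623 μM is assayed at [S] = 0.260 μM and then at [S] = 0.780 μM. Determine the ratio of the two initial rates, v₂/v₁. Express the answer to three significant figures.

1.89

Since Vmax cancels, v₂/v₁ = [S]₂(Km+[S]₁) / [S]₁(Km+[S]₂).
= 0.780×(0.623+0.260) / (0.260×(0.623+0.780)) = 0.6887/0.3648 = 1.89.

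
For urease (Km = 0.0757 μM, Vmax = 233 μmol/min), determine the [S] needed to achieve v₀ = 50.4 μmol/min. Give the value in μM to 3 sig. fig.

0.0209 μM

Rearranging v = Vmax[S]/(Km+[S]) gives [S] = Km·v/(Vmax − v).
[S] = 0.0757 × 50.4 / (233 − 50.4) = 3.815/182.6 = 0.0209 μM.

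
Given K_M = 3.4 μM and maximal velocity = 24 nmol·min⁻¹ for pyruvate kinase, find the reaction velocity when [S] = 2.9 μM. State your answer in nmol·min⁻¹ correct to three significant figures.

v = Vmax·[S]/(Km + [S]) = 24 × 2.9 / (3.4 + 2.9)
  = 69.60 / 6.300 = 11.0 nmol·min⁻¹.

11.0 nmol·min⁻¹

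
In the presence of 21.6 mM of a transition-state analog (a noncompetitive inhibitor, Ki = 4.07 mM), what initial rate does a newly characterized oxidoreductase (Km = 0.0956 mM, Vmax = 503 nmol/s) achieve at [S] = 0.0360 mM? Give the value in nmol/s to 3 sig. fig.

21.8 nmol/s

α = 1 + [I]/Ki = 1 + 21.6/4.07 = 6.307.
For a noncompetitive inhibitor, Vmax is reduced to Vmax/α while Km is unchanged: Km,app = 0.0956 mM, Vmax,app = 79.8 nmol/s.
v = Vmax,app·[S]/(Km,app + [S]) = 79.8 × 0.0360/(0.0956 + 0.0360) = 21.8 nmol/s.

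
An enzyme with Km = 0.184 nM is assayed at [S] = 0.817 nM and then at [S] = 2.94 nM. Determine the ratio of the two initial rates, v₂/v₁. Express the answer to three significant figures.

1.15

The fractional saturations are [S]/(Km+[S]) = 0.817/1.001 = 0.8162 and 2.94/3.124 = 0.9411.
v₂/v₁ is just their ratio: 0.9411/0.8162 = 1.15.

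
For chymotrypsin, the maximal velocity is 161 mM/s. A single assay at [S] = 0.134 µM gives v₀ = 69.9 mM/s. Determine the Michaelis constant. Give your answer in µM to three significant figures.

From v = Vmax[S]/(Km+[S]), Km = [S](Vmax − v)/v.
Km = 0.134 × (161 − 69.9) / 69.9 = 12.21/69.9 = 0.175 µM.

0.175 µM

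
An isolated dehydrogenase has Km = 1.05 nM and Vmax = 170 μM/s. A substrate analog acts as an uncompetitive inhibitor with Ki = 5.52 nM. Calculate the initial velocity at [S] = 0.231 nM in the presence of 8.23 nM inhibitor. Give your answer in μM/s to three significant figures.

α = 1 + [I]/Ki = 1 + 8.23/5.52 = 2.491.
For an uncompetitive inhibitor, both parameters are divided by α, giving Vmax/α and Km/α: Km,app = 0.422 nM, Vmax,app = 68.2 μM/s.
v = Vmax,app·[S]/(Km,app + [S]) = 68.2 × 0.231/(0.422 + 0.231) = 24.2 μM/s.

24.2 μM/s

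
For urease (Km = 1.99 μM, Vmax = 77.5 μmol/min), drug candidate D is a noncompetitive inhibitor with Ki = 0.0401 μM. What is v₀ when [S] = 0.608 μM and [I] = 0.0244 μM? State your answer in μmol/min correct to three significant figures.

α = 1 + [I]/Ki = 1 + 0.0244/0.0401 = 1.608.
For a noncompetitive inhibitor, Vmax is reduced to Vmax/α while Km is unchanged: Km,app = 1.99 μM, Vmax,app = 48.2 μmol/min.
v = Vmax,app·[S]/(Km,app + [S]) = 48.2 × 0.608/(1.99 + 0.608) = 11.3 μmol/min.

11.3 μmol/min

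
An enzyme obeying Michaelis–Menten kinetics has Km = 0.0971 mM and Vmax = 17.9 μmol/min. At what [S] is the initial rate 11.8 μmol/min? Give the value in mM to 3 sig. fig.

The required fractional saturation is v/Vmax = 11.8/17.9 = 0.6592.
Then [S]/(Km+[S]) = 0.6592 ⇒ [S] = 0.0971 × 0.6592/(1 − 0.6592) = 0.188 mM.

0.188 mM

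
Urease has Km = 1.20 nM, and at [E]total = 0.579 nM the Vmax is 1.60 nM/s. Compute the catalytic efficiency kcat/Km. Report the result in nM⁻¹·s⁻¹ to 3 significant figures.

2.30 nM⁻¹·s⁻¹

kcat = Vmax/[E]total = 1.60/0.579 = 2.76 s⁻¹.
kcat/Km = 2.76/1.20 = 2.30 nM⁻¹·s⁻¹.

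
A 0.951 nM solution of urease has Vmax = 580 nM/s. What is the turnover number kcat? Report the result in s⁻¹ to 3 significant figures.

610 s⁻¹

kcat = Vmax/[E]total = 580 nM/s / 0.951 nM = 610 s⁻¹.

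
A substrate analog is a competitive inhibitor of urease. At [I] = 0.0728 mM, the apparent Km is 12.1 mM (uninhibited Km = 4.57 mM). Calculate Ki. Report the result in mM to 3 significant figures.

0.0442 mM

Competitive: Km,app = α·Km with α = 1 + [I]/Ki.
α = Km,app/Km = 12.1/4.57 = 2.648.
Ki = [I]/(α − 1) = 0.0728/1.648 = 0.0442 mM.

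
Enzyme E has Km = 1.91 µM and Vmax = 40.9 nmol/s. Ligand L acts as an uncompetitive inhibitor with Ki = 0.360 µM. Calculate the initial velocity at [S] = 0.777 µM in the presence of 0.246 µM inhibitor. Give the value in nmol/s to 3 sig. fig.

9.88 nmol/s

With α = 1 + [I]/Ki = 1 + 0.246/0.360 = 1.683, the uncompetitive rate law is v = (Vmax/α)·[S] / (Km/α + [S]).
v = (40.9/1.683)×0.777 / (1.91/1.683 + 0.777) = 18.88/1.912 = 9.88 nmol/s.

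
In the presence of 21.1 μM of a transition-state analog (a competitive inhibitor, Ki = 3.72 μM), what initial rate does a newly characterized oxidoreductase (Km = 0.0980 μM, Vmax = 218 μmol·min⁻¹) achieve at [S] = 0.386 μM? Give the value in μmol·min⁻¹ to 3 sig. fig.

α = 1 + [I]/Ki = 1 + 21.1/3.72 = 6.672.
For a competitive inhibitor, Vmax is unchanged and the apparent Km becomes α·Km: Km,app = 0.654 μM, Vmax,app = 218 μmol·min⁻¹.
v = Vmax,app·[S]/(Km,app + [S]) = 218 × 0.386/(0.654 + 0.386) = 80.9 μmol·min⁻¹.

80.9 μmol·min⁻¹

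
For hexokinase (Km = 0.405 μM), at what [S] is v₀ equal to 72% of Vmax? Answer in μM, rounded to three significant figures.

1.04 μM

v/Vmax = [S]/(Km+[S]) = 0.72, so [S] = Km·0.72/(1 − 0.72) = 0.405 × 2.571.
[S] = 1.04 μM.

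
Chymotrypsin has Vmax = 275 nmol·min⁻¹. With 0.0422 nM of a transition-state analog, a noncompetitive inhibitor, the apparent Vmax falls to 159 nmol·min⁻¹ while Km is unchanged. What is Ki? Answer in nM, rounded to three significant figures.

Noncompetitive: Vmax,app = Vmax/α with α = 1 + [I]/Ki.
α = Vmax/Vmax,app = 275/159 = 1.730.
Since α = 1 + [I]/Ki, [I]/Ki = 1.730 − 1 = 0.7296 and Ki = 0.0422/0.7296 = 0.0578 nM.

0.0578 nM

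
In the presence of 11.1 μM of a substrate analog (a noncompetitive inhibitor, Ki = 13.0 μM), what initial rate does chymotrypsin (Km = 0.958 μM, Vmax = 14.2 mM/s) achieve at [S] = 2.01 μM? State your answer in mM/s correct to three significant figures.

5.19 mM/s

α = 1 + [I]/Ki = 1 + 11.1/13.0 = 1.854.
For a noncompetitive inhibitor, Vmax is reduced to Vmax/α while Km is unchanged: Km,app = 0.958 μM, Vmax,app = 7.66 mM/s.
v = Vmax,app·[S]/(Km,app + [S]) = 7.66 × 2.01/(0.958 + 2.01) = 5.19 mM/s.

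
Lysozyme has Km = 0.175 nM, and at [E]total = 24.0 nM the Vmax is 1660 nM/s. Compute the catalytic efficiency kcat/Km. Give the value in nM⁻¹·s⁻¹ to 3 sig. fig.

kcat = Vmax/[E]total = 1660/24.0 = 69.2 s⁻¹.
kcat/Km = 69.2/0.175 = 395 nM⁻¹·s⁻¹.

395 nM⁻¹·s⁻¹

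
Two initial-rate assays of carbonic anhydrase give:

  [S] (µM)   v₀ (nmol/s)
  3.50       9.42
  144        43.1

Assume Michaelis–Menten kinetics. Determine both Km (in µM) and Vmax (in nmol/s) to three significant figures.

In reciprocal form, 1/v = (Km/Vmax)·(1/[S]) + 1/Vmax. The two points give (1/[S], 1/v) = (0.2857, 0.1062) and (0.006944, 0.02320).
Slope = (0.1062 − 0.02320)/(0.2857 − 0.006944) = 0.2976; intercept = 0.1062 − 0.2976×0.2857 = 0.02114.
Vmax = 1/intercept = 47.3 nmol/s; Km = slope × Vmax = 0.2976 × 47.3 = 14.1 µM.

Km = 14.1 µM; Vmax = 47.3 nmol/s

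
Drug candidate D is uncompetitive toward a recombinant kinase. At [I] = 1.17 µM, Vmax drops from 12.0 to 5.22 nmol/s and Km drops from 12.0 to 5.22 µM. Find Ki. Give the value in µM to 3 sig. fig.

0.901 µM

Uncompetitive: Vmax,app = Vmax/α (and Km,app = Km/α) with α = 1 + [I]/Ki.
α = Vmax/Vmax,app = 12.0/5.22 = 2.299.
Since α = 1 + [I]/Ki, [I]/Ki = 2.299 − 1 = 1.299 and Ki = 1.17/1.299 = 0.901 µM.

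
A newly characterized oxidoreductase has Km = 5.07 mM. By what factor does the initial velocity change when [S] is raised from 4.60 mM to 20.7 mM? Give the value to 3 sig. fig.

The fractional saturations are [S]/(Km+[S]) = 4.60/9.670 = 0.4757 and 20.7/25.77 = 0.8033.
v₂/v₁ is just their ratio: 0.8033/0.4757 = 1.69.

1.69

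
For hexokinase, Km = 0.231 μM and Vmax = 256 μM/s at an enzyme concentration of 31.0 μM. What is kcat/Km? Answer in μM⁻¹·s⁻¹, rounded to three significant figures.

kcat = Vmax/[E]total = 256/31.0 = 8.26 s⁻¹.
kcat/Km = 8.26/0.231 = 35.7 μM⁻¹·s⁻¹.

35.7 μM⁻¹·s⁻¹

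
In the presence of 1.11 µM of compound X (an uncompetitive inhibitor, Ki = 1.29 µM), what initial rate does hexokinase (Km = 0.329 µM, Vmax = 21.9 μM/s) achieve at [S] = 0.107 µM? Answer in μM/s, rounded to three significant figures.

4.44 μM/s

α = 1 + [I]/Ki = 1 + 1.11/1.29 = 1.860.
For an uncompetitive inhibitor, both parameters are divided by α, giving Vmax/α and Km/α: Km,app = 0.177 µM, Vmax,app = 11.8 μM/s.
v = Vmax,app·[S]/(Km,app + [S]) = 11.8 × 0.107/(0.177 + 0.107) = 4.44 μM/s.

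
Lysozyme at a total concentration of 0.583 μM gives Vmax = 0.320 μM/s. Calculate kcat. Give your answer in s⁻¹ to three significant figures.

kcat = Vmax/[E]total = 0.320 μM/s / 0.583 μM = 0.549 s⁻¹.

0.549 s⁻¹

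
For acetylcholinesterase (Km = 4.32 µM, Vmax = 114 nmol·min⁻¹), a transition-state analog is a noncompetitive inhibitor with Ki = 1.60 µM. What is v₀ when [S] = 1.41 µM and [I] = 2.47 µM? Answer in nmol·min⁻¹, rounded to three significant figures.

11.0 nmol·min⁻¹

α = 1 + [I]/Ki = 1 + 2.47/1.60 = 2.544.
For a noncompetitive inhibitor, Vmax is reduced to Vmax/α while Km is unchanged: Km,app = 4.32 µM, Vmax,app = 44.8 nmol·min⁻¹.
v = Vmax,app·[S]/(Km,app + [S]) = 44.8 × 1.41/(4.32 + 1.41) = 11.0 nmol·min⁻¹.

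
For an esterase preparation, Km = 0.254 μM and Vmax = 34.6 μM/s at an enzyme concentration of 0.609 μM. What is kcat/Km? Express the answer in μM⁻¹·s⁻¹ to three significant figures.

224 μM⁻¹·s⁻¹

kcat = Vmax/[E]total = 34.6/0.609 = 56.8 s⁻¹.
kcat/Km = 56.8/0.254 = 224 μM⁻¹·s⁻¹.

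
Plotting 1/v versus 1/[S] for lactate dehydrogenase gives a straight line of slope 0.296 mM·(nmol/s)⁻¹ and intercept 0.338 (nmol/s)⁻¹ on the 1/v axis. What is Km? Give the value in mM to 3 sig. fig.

0.876 mM

y-intercept = 1/Vmax ⇒ Vmax = 2.96 nmol/s; slope = Km/Vmax ⇒ Km = slope × Vmax.
Km = 0.296 × 2.96 = 0.876 mM.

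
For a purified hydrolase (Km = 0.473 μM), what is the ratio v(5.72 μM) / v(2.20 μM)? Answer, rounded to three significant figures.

1.12

The fractional saturations are [S]/(Km+[S]) = 2.20/2.673 = 0.8230 and 5.72/6.193 = 0.9236.
v₂/v₁ is just their ratio: 0.9236/0.8230 = 1.12.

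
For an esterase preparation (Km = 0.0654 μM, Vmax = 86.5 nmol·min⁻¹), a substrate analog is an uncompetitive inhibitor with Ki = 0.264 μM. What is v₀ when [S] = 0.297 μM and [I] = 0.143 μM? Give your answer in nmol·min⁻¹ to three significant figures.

With α = 1 + [I]/Ki = 1 + 0.143/0.264 = 1.542, the uncompetitive rate law is v = (Vmax/α)·[S] / (Km/α + [S]).
v = (86.5/1.542)×0.297 / (0.0654/1.542 + 0.297) = 16.66/0.3394 = 49.1 nmol·min⁻¹.

49.1 nmol·min⁻¹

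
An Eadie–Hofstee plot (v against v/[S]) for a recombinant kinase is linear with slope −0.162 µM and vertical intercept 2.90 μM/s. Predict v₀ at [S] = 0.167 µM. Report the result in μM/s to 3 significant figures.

1.47 μM/s

In the Eadie–Hofstee form v = Vmax − Km·(v/[S]), the slope is −Km and the intercept is Vmax, so Km = 0.162 µM and Vmax = 2.90 μM/s.
v = 2.90 × 0.167/(0.162 + 0.167) = 1.47 μM/s.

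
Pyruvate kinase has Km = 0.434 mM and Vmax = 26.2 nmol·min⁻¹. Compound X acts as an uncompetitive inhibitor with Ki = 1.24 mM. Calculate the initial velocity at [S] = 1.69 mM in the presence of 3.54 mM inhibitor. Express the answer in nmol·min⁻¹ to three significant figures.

With α = 1 + [I]/Ki = 1 + 3.54/1.24 = 3.855, the uncompetitive rate law is v = (Vmax/α)·[S] / (Km/α + [S]).
v = (26.2/3.855)×1.69 / (0.434/3.855 + 1.69) = 11.49/1.803 = 6.37 nmol·min⁻¹.

6.37 nmol·min⁻¹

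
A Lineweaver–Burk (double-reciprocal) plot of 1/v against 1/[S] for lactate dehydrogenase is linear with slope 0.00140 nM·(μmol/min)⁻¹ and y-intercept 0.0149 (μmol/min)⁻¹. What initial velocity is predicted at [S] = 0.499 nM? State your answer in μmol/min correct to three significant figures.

The y-intercept is 1/Vmax, so Vmax = 1/0.0149 = 67.1 μmol/min.
The slope is Km/Vmax, so Km = 0.00140 × 67.1 = 0.0940 nM.
Then v = 67.1 × 0.499/(0.0940 + 0.499) = 56.5 μmol/min.

56.5 μmol/min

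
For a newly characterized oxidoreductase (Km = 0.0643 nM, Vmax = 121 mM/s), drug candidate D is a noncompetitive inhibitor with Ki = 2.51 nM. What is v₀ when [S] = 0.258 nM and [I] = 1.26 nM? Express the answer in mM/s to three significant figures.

α = 1 + [I]/Ki = 1 + 1.26/2.51 = 1.502.
For a noncompetitive inhibitor, Vmax is reduced to Vmax/α while Km is unchanged: Km,app = 0.0643 nM, Vmax,app = 80.6 mM/s.
v = Vmax,app·[S]/(Km,app + [S]) = 80.6 × 0.258/(0.0643 + 0.258) = 64.5 mM/s.

64.5 mM/s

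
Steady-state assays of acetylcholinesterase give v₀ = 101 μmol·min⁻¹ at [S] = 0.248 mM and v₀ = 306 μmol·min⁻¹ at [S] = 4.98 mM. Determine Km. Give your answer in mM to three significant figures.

0.593 mM

In reciprocal form, 1/v = (Km/Vmax)·(1/[S]) + 1/Vmax. The two points give (1/[S], 1/v) = (4.032, 0.009901) and (0.2008, 0.003268).
Slope = (0.009901 − 0.003268)/(4.032 − 0.2008) = 0.001731; intercept = 0.009901 − 0.001731×4.032 = 0.002920.
Vmax = 1/intercept = 342 μmol·min⁻¹; Km = slope × Vmax = 0.001731 × 342 = 0.593 mM.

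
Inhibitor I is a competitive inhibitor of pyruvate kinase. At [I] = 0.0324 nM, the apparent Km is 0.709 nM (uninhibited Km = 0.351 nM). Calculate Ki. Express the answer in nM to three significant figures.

Competitive: Km,app = α·Km with α = 1 + [I]/Ki.
α = Km,app/Km = 0.709/0.351 = 2.020.
Since α = 1 + [I]/Ki, [I]/Ki = 2.020 − 1 = 1.020 and Ki = 0.0324/1.020 = 0.0318 nM.

0.0318 nM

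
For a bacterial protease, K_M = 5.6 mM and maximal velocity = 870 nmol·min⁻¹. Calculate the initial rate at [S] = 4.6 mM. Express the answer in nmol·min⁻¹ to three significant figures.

392 nmol·min⁻¹

v = Vmax·[S]/(Km + [S]) = 870 × 4.6 / (5.6 + 4.6)
  = 4002 / 10.20 = 392 nmol·min⁻¹.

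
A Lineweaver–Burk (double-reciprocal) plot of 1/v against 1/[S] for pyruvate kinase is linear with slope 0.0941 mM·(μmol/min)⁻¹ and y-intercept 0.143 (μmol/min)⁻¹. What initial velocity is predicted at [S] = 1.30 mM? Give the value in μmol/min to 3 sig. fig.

4.64 μmol/min

The y-intercept is 1/Vmax, so Vmax = 1/0.143 = 6.99 μmol/min.
The slope is Km/Vmax, so Km = 0.0941 × 6.99 = 0.658 mM.
Then v = 6.99 × 1.30/(0.658 + 1.30) = 4.64 μmol/min.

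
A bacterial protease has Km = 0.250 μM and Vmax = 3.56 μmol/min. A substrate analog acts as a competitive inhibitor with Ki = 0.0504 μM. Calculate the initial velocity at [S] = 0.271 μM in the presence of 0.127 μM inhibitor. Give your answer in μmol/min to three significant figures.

0.838 μmol/min

With α = 1 + [I]/Ki = 1 + 0.127/0.0504 = 3.520, the competitive rate law is v = Vmax[S] / (αKm + [S]).
v = 3.56×0.271 / (3.520×0.250 + 0.271) = 0.9648/1.151 = 0.838 μmol/min.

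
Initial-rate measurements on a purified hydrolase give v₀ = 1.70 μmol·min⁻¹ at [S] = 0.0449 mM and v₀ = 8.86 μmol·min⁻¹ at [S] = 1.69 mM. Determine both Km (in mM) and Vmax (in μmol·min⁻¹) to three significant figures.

Km = 0.220 mM; Vmax = 10.0 μmol·min⁻¹

In reciprocal form, 1/v = (Km/Vmax)·(1/[S]) + 1/Vmax. The two points give (1/[S], 1/v) = (22.27, 0.5882) and (0.5917, 0.1129).
Slope = (0.5882 − 0.1129)/(22.27 − 0.5917) = 0.02193; intercept = 0.5882 − 0.02193×22.27 = 0.09989.
Vmax = 1/intercept = 10.0 μmol·min⁻¹; Km = slope × Vmax = 0.02193 × 10.0 = 0.220 mM.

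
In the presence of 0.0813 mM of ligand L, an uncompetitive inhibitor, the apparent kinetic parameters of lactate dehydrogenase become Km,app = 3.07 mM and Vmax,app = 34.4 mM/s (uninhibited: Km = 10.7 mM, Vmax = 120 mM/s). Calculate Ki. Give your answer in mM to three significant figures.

0.0327 mM

Uncompetitive: Vmax,app = Vmax/α (and Km,app = Km/α) with α = 1 + [I]/Ki.
α = Vmax/Vmax,app = 120/34.4 = 3.488.
Since α = 1 + [I]/Ki, [I]/Ki = 3.488 − 1 = 2.488 and Ki = 0.0813/2.488 = 0.0327 mM.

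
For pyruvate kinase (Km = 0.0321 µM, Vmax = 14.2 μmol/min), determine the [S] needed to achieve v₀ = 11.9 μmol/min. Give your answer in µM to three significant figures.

0.166 µM

The required fractional saturation is v/Vmax = 11.9/14.2 = 0.8380.
Then [S]/(Km+[S]) = 0.8380 ⇒ [S] = 0.0321 × 0.8380/(1 − 0.8380) = 0.166 µM.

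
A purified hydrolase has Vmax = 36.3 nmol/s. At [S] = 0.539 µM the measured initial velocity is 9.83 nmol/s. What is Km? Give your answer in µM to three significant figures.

v/Vmax = 9.83/36.3 = 0.2708 = [S]/(Km+[S]).
So Km + [S] = [S]/0.2708 = 1.990 µM, giving Km = 1.990 − 0.539 = 1.45 µM.

1.45 µM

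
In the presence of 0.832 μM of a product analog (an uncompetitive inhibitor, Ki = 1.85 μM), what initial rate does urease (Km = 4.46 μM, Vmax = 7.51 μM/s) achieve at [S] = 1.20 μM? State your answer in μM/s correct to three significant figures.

1.45 μM/s

With α = 1 + [I]/Ki = 1 + 0.832/1.85 = 1.450, the uncompetitive rate law is v = (Vmax/α)·[S] / (Km/α + [S]).
v = (7.51/1.450)×1.20 / (4.46/1.450 + 1.20) = 6.216/4.276 = 1.45 μM/s.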